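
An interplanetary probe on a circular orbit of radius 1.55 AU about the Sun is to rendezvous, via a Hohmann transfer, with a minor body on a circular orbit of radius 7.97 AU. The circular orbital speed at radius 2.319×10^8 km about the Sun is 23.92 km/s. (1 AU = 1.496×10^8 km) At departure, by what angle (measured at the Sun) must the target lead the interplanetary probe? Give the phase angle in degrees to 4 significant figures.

φ = 96.92°

From the circular-orbit relation v² = μ/r at r = 2.319×10^8 km: μ = v²r = (23.92)² × 2.319×10^8 = 1.32685×10^11 km³/s².
In km: r₁ = 1.55 × 1.496×10^8 = 2.3188×10^8 km; r₂ = 7.97 × 1.496×10^8 = 1.192312×10^9 km.
The Hohmann ellipse has a_t = (r₁ + r₂)/2 = 7.12096×10^8 km.
Transfer time t = π√(a_t³/μ) = 1.639×10^8 s.
The target's mean motion on its circular orbit is ω₂ = √(μ/r₂³) = 8.848×10^-9 rad/s.
Angle swept by the target during transfer: ω₂·t = 1.450 rad = 83.08°.
Arrival is 180° from departure on the ellipse, so φ = 180° − 83.08° = 96.92°.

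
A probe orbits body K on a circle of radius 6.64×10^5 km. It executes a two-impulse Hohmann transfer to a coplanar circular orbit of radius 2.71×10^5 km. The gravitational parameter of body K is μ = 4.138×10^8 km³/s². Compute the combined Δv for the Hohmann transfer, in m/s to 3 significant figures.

Transfer-ellipse semi-major axis a_t = (r₁ + r₂)/2 = (6.640×10^5 + 2.710×10^5)/2 = 4.675×10^5 km.
At r₁ the circular-orbit speed is v₁ = √(μ/r₁) = 24.964 km/s.
On the transfer ellipse at r₁, vis-viva equation gives v_a = √[μ(2/r₁ − 1/a_t)] = 19.007 km/s.
First burn Δv₁ = |v_a − v₁| = 5.957 km/s.
At r₂, v₂ = √(μ/r₂) = 39.076 km/s.
Transfer-orbit speed at r₂: v_p = √[μ(2/r₂ − 1/a_t)] = 46.570 km/s.
Second burn Δv₂ = |v₂ − v_p| = 7.494 km/s.
Δv = Δv₁ + Δv₂ = 5.957 + 7.494 = 13.45 km/s.

Δv = 13500 m/s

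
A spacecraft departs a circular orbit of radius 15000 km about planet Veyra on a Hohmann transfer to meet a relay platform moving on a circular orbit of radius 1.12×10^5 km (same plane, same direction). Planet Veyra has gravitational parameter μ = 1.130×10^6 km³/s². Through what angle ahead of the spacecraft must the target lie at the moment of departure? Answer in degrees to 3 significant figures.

The Hohmann ellipse has a_t = (r₁ + r₂)/2 = 63500 km.
The half-period of the transfer ellipse is t = π√(a_t³/μ) = 47290.2 s.
Target angular speed ω₂ = √(μ/r₂³) = 2.83604×10^-5 rad/s.
Angle swept by the target during transfer: ω₂·t = 1.34117 rad = 76.84°.
The spacecraft traverses 180° on the transfer ellipse, so the target must lead by 180° − 76.84° = 103°.

φ = 103°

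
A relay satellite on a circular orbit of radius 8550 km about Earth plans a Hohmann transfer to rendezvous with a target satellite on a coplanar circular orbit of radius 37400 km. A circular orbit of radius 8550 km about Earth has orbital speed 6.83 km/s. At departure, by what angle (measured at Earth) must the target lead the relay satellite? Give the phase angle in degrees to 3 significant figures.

From the circular-orbit relation v² = μ/r at r = 8550 km: μ = v²r = (6.83)² × 8550 = 3.98848×10^5 km³/s².
Semi-major axis of the transfer orbit: a_t = (8550 + 37400)/2 = 22975 km.
The half-period of the transfer ellipse is t = π√(a_t³/μ) = 17323 s.
The target's mean motion on its circular orbit is ω₂ = √(μ/r₂³) = 8.7317×10^-5 rad/s.
Angle swept by the target during transfer: ω₂·t = 1.5126 rad = 86.67°.
Arrival is 180° from departure on the ellipse, so φ = 180° − 86.67° = 93.3°.

φ = 93.3°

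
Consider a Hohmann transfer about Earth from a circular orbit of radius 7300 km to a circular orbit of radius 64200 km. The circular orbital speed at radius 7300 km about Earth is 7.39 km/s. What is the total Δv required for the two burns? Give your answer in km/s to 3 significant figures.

Δv = 3.88 km/s

From the circular-orbit relation v² = μ/r at r = 7300 km: μ = v²r = (7.39)² × 7300 = 3.98668×10^5 km³/s².
Semi-major axis of the transfer orbit: a_t = (7300 + 64200)/2 = 35750 km.
At r₁ the circular-orbit speed is v₁ = √(μ/r₁) = 7.390 km/s.
Transfer-orbit speed at r₁ (vis-viva): v_p = √[μ(2/r₁ − 1/a_t)] = 9.903 km/s.
First burn Δv₁ = |v_p − v₁| = 2.513 km/s.
Circular speed at r₂: v₂ = √(μ/r₂) = 2.492 km/s.
Transfer-orbit speed at r₂: v_a = √[μ(2/r₂ − 1/a_t)] = 1.126 km/s.
Second burn Δv₂ = |v₂ − v_a| = 1.366 km/s.
Δv = Δv₁ + Δv₂ = 2.513 + 1.366 = 3.879 km/s.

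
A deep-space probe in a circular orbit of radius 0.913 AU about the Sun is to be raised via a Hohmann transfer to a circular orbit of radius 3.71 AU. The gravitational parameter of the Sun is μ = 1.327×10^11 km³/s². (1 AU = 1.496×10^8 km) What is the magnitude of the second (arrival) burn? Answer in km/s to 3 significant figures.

Δv₂ = 5.74 km/s

In km: r₁ = 0.913 × 1.496×10^8 = 1.365848×10^8 km; r₂ = 3.71 × 1.496×10^8 = 5.55016×10^8 km.
The Hohmann ellipse has a_t = (r₁ + r₂)/2 = 3.458004×10^8 km.
Circular speed at r = 5.55016×10^8 km: v_c = √(μ/r) = 15.463 km/s.
Transfer-orbit speed at the same r (vis-viva, a = a_t): v_t = √[μ(2/r − 1/a_t)] = 9.7179 km/s.
Δv₂ = |v_t − v_c| = |9.7179 − 15.463| = 5.745 km/s.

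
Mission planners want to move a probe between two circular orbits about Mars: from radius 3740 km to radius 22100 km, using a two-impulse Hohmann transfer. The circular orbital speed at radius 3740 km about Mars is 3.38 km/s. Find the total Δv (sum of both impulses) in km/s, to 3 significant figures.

From the circular-orbit relation v² = μ/r at r = 3740 km: μ = v²r = (3.38)² × 3740 = 42727.3 km³/s².
Transfer-ellipse semi-major axis a_t = (r₁ + r₂)/2 = (3740 + 22100)/2 = 12920 km.
At r₁ the circular-orbit speed is v₁ = √(μ/r₁) = 3.380 km/s.
On the transfer ellipse at r₁, vis-viva equation gives v_p = √[μ(2/r₁ − 1/a_t)] = 4.421 km/s.
First burn Δv₁ = |v_p − v₁| = 1.041 km/s.
Circular speed at r₂: v₂ = √(μ/r₂) = 1.3905 km/s.
Transfer-orbit speed at r₂: v_a = √[μ(2/r₂ − 1/a_t)] = 0.74810 km/s.
Second burn Δv₂ = |v₂ − v_a| = 0.6424 km/s.
Δv = Δv₁ + Δv₂ = 1.041 + 0.6424 = 1.683 km/s.

Δv = 1.68 km/s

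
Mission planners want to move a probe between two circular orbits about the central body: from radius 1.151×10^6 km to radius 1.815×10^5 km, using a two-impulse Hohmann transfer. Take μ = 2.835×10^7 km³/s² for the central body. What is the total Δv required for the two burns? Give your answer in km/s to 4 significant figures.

Transfer-ellipse semi-major axis a_t = (r₁ + r₂)/2 = (1.151×10^6 + 1.815×10^5)/2 = 6.6625×10^5 km.
At r₁ the circular-orbit speed is v₁ = √(μ/r₁) = 4.963 km/s.
Transfer-orbit speed at r₁ (vis-viva equation): v_a = √[μ(2/r₁ − 1/a_t)] = 2.590 km/s.
First burn Δv₁ = |v_a − v₁| = 2.373 km/s.
Circular speed at r₂: v₂ = √(μ/r₂) = 12.498 km/s.
Transfer-orbit speed at r₂: v_p = √[μ(2/r₂ − 1/a_t)] = 16.427 km/s.
Second burn Δv₂ = |v₂ − v_p| = 3.929 km/s.
Total Δv = Δv₁ + Δv₂ = 6.302 km/s.

Δv = 6.302 km/s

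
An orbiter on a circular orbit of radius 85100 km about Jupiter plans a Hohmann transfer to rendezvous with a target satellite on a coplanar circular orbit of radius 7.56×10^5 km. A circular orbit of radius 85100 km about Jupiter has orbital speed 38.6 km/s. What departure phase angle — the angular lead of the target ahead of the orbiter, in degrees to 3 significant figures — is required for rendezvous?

From the circular-orbit relation v² = μ/r at r = 85100 km: μ = v²r = (38.6)² × 85100 = 1.26796×10^8 km³/s².
The Hohmann ellipse has a_t = (r₁ + r₂)/2 = 4.2055×10^5 km.
Transfer time t = π√(a_t³/μ) = 76090 s.
Target angular speed ω₂ = √(μ/r₂³) = 1.713×10^-5 rad/s.
Angle swept by the target during transfer: ω₂·t = 1.3034 rad = 74.68°.
The orbiter traverses 180° on the transfer ellipse, so the target must lead by 180° − 74.68° = 105°.

φ = 105°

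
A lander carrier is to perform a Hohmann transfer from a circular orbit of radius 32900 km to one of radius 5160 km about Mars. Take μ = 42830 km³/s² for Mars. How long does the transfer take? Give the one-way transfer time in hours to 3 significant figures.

t = 11.1 hours

Semi-major axis of the transfer orbit: a_t = (32900 + 5160)/2 = 19030 km.
Half the transfer-orbit period gives t = π√(a_t³/μ) = 39850 s.
Converting: 39850 s ÷ 3600 s/hour = 11.1 hours.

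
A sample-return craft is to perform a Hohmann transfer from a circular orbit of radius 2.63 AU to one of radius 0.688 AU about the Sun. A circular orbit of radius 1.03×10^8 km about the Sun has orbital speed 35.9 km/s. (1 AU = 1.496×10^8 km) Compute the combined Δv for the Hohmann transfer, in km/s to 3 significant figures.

From the circular-orbit relation v² = μ/r at r = 1.03×10^8 km: μ = v²r = (35.9)² × 1.03×10^8 = 1.32747×10^11 km³/s².
In km: r₁ = 2.63 × 1.496×10^8 = 3.93448×10^8 km; r₂ = 0.688 × 1.496×10^8 = 1.029248×10^8 km.
Transfer-ellipse semi-major axis a_t = (r₁ + r₂)/2 = (3.93448×10^8 + 1.029248×10^8)/2 = 2.481864×10^8 km.
Circular speed at r₁: v₁ = √(μ/r₁) = √(1.32747×10^11/3.93448×10^8) = 18.3683 km/s.
Transfer-orbit speed at r₁ (vis-viva): v_a = √[μ(2/r₁ − 1/a_t)] = 11.8288 km/s.
First burn Δv₁ = |v_a − v₁| = 6.5395 km/s.
Circular speed at r₂: v₂ = √(μ/r₂) = 35.9131 km/s.
Transfer-orbit speed at r₂: v_p = √[μ(2/r₂ − 1/a_t)] = 45.2176 km/s.
Second burn Δv₂ = |v₂ − v_p| = 9.3045 km/s.
Δv = Δv₁ + Δv₂ = 6.5395 + 9.3045 = 15.84 km/s.

Δv = 15.8 km/s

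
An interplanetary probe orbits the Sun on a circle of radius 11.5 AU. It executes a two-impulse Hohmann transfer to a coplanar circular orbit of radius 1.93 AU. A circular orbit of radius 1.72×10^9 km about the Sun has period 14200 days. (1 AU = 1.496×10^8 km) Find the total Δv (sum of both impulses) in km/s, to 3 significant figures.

From Kepler's third law T² = 4π²r³/μ at r = 1.72×10^9 km, T = 14200 days = 14200 × 86400 s = 1.22688×10^9 s: μ = 4π²r³/T² = 1.33457×10^11 km³/s².
In km: r₁ = 11.5 × 1.496×10^8 = 1.7204×10^9 km; r₂ = 1.93 × 1.496×10^8 = 2.88728×10^8 km.
Transfer-ellipse semi-major axis a_t = (r₁ + r₂)/2 = (1.7204×10^9 + 2.88728×10^8)/2 = 1.004564×10^9 km.
At r₁ the circular-orbit speed is v₁ = √(μ/r₁) = 8.808 km/s.
Transfer-orbit speed at r₁ (vis-viva equation): v_a = √[μ(2/r₁ − 1/a_t)] = 4.722 km/s.
First burn Δv₁ = |v_a − v₁| = 4.086 km/s.
At r₂, v₂ = √(μ/r₂) = 21.499 km/s.
Transfer-orbit speed at r₂: v_p = √[μ(2/r₂ − 1/a_t)] = 28.135 km/s.
Second burn Δv₂ = |v₂ − v_p| = 6.636 km/s.
Total Δv = Δv₁ + Δv₂ = 10.72 km/s.

Δv = 10.7 km/s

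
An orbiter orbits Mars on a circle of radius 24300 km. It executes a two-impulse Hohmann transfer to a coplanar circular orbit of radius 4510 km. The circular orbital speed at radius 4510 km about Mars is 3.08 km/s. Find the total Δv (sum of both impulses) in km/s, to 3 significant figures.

From the circular-orbit relation v² = μ/r at r = 4510 km: μ = v²r = (3.08)² × 4510 = 42783.7 km³/s².
Transfer-ellipse semi-major axis a_t = (r₁ + r₂)/2 = (24300 + 4510)/2 = 14405 km.
At r₁ the circular-orbit speed is v₁ = √(μ/r₁) = 1.32689 km/s.
Transfer-orbit speed at r₁ (v² = μ(2/r − 1/a)): v_a = √[μ(2/r₁ − 1/a_t)] = 0.742450 km/s.
First burn Δv₁ = |v_a − v₁| = 0.5844 km/s.
Circular speed at r₂: v₂ = √(μ/r₂) = 3.0800 km/s.
Transfer-orbit speed at r₂: v_p = √[μ(2/r₂ − 1/a_t)] = 4.0003 km/s.
Second burn Δv₂ = |v₂ − v_p| = 0.9203 km/s.
Total Δv = Δv₁ + Δv₂ = 1.505 km/s.

Δv = 1.50 km/s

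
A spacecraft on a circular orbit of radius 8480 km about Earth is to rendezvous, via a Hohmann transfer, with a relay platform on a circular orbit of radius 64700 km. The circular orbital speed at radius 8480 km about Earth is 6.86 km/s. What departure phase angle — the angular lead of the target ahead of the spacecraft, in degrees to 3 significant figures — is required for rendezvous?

From the circular-orbit relation v² = μ/r at r = 8480 km: μ = v²r = (6.86)² × 8480 = 3.99065×10^5 km³/s².
The Hohmann ellipse has a_t = (r₁ + r₂)/2 = 36590 km.
The half-period of the transfer ellipse is t = π√(a_t³/μ) = 34810 s.
Target angular speed ω₂ = √(μ/r₂³) = 3.839×10^-5 rad/s.
Angle swept by the target during transfer: ω₂·t = 1.336 rad = 76.55°.
The spacecraft traverses 180° on the transfer ellipse, so the target must lead by 180° − 76.55° = 103°.

φ = 103°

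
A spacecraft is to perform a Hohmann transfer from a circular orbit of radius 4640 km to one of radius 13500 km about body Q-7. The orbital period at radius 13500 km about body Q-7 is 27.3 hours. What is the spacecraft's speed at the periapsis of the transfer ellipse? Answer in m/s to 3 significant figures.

From Kepler's third law T² = 4π²r³/μ at r = 13500 km, T = 27.3 hours = 27.3 × 3600 s = 98280 s: μ = 4π²r³/T² = 10056.1 km³/s².
Semi-major axis of the transfer orbit: a_t = (4640 + 13500)/2 = 9070 km.
The periapsis of the transfer ellipse is at r = 4640 km.
Applying v² = μ(2/r − 1/a_t): v = 1.796 km/s.

v = 1800 m/s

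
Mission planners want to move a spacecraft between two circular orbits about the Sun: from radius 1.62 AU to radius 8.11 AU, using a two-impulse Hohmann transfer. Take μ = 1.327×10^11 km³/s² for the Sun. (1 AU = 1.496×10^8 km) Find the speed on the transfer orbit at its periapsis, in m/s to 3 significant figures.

v = 30200 m/s

In km: r₁ = 1.62 × 1.496×10^8 = 2.42352×10^8 km; r₂ = 8.11 × 1.496×10^8 = 1.213256×10^9 km.
Transfer-ellipse semi-major axis a_t = (r₁ + r₂)/2 = (2.42352×10^8 + 1.213256×10^9)/2 = 7.27804×10^8 km.
The periapsis of the transfer ellipse is at r = 2.42352×10^8 km.
Applying v² = μ(2/r − 1/a_t): v = 30.21 km/s.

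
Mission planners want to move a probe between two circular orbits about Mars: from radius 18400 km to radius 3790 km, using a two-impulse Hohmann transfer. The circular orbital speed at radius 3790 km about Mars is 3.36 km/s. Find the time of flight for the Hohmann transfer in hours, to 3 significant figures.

t = 4.93 hours

From the circular-orbit relation v² = μ/r at r = 3790 km: μ = v²r = (3.36)² × 3790 = 42787.6 km³/s².
The Hohmann ellipse has a_t = (r₁ + r₂)/2 = 11095 km.
By Kepler's third law the transfer-orbit period is T = 2π√(a_t³/μ), so t = T/2 = 17750 s.
Converting: 17750 s ÷ 3600 s/hour = 4.93 hours.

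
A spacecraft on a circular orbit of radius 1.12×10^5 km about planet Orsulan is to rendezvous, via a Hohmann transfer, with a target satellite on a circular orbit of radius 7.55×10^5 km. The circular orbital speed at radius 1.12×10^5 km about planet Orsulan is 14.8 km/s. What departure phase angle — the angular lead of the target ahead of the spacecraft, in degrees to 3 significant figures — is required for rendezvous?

From the circular-orbit relation v² = μ/r at r = 1.12×10^5 km: μ = v²r = (14.8)² × 1.12×10^5 = 2.45325×10^7 km³/s².
Transfer-ellipse semi-major axis a_t = (r₁ + r₂)/2 = (1.120×10^5 + 7.550×10^5)/2 = 4.335×10^5 km.
Transfer time t = π√(a_t³/μ) = 1.81035×10^5 s.
Target angular speed ω₂ = √(μ/r₂³) = 7.55006×10^-6 rad/s.
Angle swept by the target during transfer: ω₂·t = 1.3668 rad = 78.31°.
The spacecraft traverses 180° on the transfer ellipse, so the target must lead by 180° − 78.31° = 102°.

φ = 102°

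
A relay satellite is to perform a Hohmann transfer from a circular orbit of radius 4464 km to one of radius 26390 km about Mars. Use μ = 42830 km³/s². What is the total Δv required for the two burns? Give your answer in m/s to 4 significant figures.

Semi-major axis of the transfer orbit: a_t = (4464 + 26390)/2 = 15427 km.
At r₁ the circular-orbit speed is v₁ = √(μ/r₁) = 3.097504 km/s.
Transfer-orbit speed at r₁ (v² = μ(2/r − 1/a)): v_p = √[μ(2/r₁ − 1/a_t)] = 4.051267 km/s.
First burn Δv₁ = |v_p − v₁| = 0.95376 km/s.
Circular speed at r₂: v₂ = √(μ/r₂) = 1.273956 km/s.
Transfer-orbit speed at r₂: v_a = √[μ(2/r₂ − 1/a_t)] = 0.6852921 km/s.
Second burn Δv₂ = |v₂ − v_a| = 0.58866 km/s.
Total Δv = Δv₁ + Δv₂ = 1.542 km/s.

Δv = 1542 m/s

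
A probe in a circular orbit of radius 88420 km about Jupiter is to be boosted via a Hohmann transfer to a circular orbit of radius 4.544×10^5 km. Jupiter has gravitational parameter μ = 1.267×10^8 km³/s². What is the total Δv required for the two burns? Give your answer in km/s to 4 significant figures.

Semi-major axis of the transfer orbit: a_t = (88420 + 4.544×10^5)/2 = 2.7141×10^5 km.
At r₁ the circular-orbit speed is v₁ = √(μ/r₁) = 37.854 km/s.
On the transfer ellipse at r₁, vis-viva equation gives v_p = √[μ(2/r₁ − 1/a_t)] = 48.980 km/s.
First burn Δv₁ = |v_p − v₁| = 11.126 km/s.
Circular speed at r₂: v₂ = √(μ/r₂) = 16.69818 km/s.
Transfer-orbit speed at r₂: v_a = √[μ(2/r₂ − 1/a_t)] = 9.530847 km/s.
Second burn Δv₂ = |v₂ − v_a| = 7.1673 km/s.
Δv = Δv₁ + Δv₂ = 11.126 + 7.1673 = 18.29 km/s.

Δv = 18.29 km/s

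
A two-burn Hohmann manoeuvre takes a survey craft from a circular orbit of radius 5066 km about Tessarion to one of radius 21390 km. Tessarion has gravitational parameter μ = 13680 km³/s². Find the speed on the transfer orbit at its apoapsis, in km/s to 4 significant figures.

The Hohmann ellipse has a_t = (r₁ + r₂)/2 = 13228 km.
At apoapsis, r = 21390 km.
Applying v² = μ(2/r − 1/a_t): v = 0.4949 km/s.

v = 0.4949 km/s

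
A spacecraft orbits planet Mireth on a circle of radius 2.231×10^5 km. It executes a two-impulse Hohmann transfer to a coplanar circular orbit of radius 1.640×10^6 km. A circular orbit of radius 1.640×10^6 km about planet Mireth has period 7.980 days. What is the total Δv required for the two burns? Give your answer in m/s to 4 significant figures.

From Kepler's third law T² = 4π²r³/μ at r = 1.640×10^6 km, T = 7.980 days = 7.980 × 86400 s = 6.89472×10^5 s: μ = 4π²r³/T² = 3.66318×10^8 km³/s².
Transfer-ellipse semi-major axis a_t = (r₁ + r₂)/2 = (2.231×10^5 + 1.640×10^6)/2 = 9.3155×10^5 km.
Circular speed at r₁: v₁ = √(μ/r₁) = √(3.66318×10^8/2.231×10^5) = 40.521 km/s.
Transfer-orbit speed at r₁ (vis-viva): v_p = √[μ(2/r₁ − 1/a_t)] = 53.765 km/s.
First burn Δv₁ = |v_p − v₁| = 13.244 km/s.
At r₂, v₂ = √(μ/r₂) = 14.9454 km/s.
Transfer-orbit speed at r₂: v_a = √[μ(2/r₂ − 1/a_t)] = 7.31398 km/s.
Second burn Δv₂ = |v₂ − v_a| = 7.6314 km/s.
Total Δv = Δv₁ + Δv₂ = 20.88 km/s.

Δv = 20880 m/s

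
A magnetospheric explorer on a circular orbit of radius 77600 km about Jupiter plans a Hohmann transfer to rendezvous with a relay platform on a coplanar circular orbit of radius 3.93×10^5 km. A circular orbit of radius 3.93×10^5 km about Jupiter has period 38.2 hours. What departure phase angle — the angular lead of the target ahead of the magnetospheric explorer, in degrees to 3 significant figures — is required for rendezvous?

φ = 96.6°

From Kepler's third law T² = 4π²r³/μ at r = 3.93×10^5 km, T = 38.2 hours = 38.2 × 3600 s = 1.3752×10^5 s: μ = 4π²r³/T² = 1.26708×10^8 km³/s².
Transfer-ellipse semi-major axis a_t = (r₁ + r₂)/2 = (77600 + 3.930×10^5)/2 = 2.353×10^5 km.
The half-period of the transfer ellipse is t = π√(a_t³/μ) = 31855 s.
The target's mean motion on its circular orbit is ω₂ = √(μ/r₂³) = 4.5689×10^-5 rad/s.
Angle swept by the target during transfer: ω₂·t = 1.4554 rad = 83.39°.
Arrival is 180° from departure on the ellipse, so φ = 180° − 83.39° = 96.6°.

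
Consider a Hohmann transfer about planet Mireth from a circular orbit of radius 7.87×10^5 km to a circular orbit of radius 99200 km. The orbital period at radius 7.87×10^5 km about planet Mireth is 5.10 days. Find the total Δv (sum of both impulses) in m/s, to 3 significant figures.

Δv = 16400 m/s

From Kepler's third law T² = 4π²r³/μ at r = 7.87×10^5 km, T = 5.10 days = 5.10 × 86400 s = 4.4064×10^5 s: μ = 4π²r³/T² = 9.91097×10^7 km³/s².
Transfer-ellipse semi-major axis a_t = (r₁ + r₂)/2 = (7.870×10^5 + 99200)/2 = 4.431×10^5 km.
Circular speed at r₁: v₁ = √(μ/r₁) = √(9.91097×10^7/7.870×10^5) = 11.222 km/s.
Transfer-orbit speed at r₁ (vis-viva equation): v_a = √[μ(2/r₁ − 1/a_t)] = 5.3098 km/s.
First burn Δv₁ = |v_a − v₁| = 5.912 km/s.
At r₂, v₂ = √(μ/r₂) = 31.608 km/s.
Transfer-orbit speed at r₂: v_p = √[μ(2/r₂ − 1/a_t)] = 42.125 km/s.
Second burn Δv₂ = |v₂ − v_p| = 10.52 km/s.
Δv = Δv₁ + Δv₂ = 5.912 + 10.52 = 16.43 km/s.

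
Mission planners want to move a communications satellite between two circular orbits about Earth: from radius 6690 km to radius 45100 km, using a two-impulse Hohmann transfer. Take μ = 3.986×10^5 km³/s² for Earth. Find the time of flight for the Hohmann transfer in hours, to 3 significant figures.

Semi-major axis of the transfer orbit: a_t = (6690 + 45100)/2 = 25895 km.
Transfer time t = π√(a_t³/μ) = π√((25895)³ / 3.986×10^5) = 20740 s.
Converting: 20740 s ÷ 3600 s/hour = 5.76 hours.

t = 5.76 hours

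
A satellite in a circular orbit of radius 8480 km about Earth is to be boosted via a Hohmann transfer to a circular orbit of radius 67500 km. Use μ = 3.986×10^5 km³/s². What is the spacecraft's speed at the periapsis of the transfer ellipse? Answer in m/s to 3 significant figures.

Semi-major axis of the transfer orbit: a_t = (8480 + 67500)/2 = 37990 km.
At periapsis, r = 8480 km.
Vis-viva: v = √[μ(2/r − 1/a_t)] = √[3.986×10^5 × (2/8480 − 1/37990)] = 9.139 km/s.

v = 9140 m/s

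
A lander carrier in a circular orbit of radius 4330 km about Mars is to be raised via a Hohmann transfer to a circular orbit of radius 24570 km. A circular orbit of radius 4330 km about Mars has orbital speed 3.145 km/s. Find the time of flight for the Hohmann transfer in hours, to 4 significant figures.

t = 7.325 hours

From the circular-orbit relation v² = μ/r at r = 4330 km: μ = v²r = (3.145)² × 4330 = 42828.1 km³/s².
Transfer-ellipse semi-major axis a_t = (r₁ + r₂)/2 = (4330 + 24570)/2 = 14450 km.
Half the transfer-orbit period gives t = π√(a_t³/μ) = 26370 s.
Converting: 26370 s ÷ 3600 s/hour = 7.325 hours.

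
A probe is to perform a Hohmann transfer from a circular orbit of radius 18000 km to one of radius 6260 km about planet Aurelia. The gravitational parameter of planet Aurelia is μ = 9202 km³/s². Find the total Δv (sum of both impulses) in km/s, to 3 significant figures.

Δv = 0.466 km/s

Transfer-ellipse semi-major axis a_t = (r₁ + r₂)/2 = (18000 + 6260)/2 = 12130 km.
At r₁ the circular-orbit speed is v₁ = √(μ/r₁) = 0.7150 km/s.
On the transfer ellipse at r₁, vis-viva gives v_a = √[μ(2/r₁ − 1/a_t)] = 0.5136 km/s.
First burn Δv₁ = |v_a − v₁| = 0.2014 km/s.
At r₂, v₂ = √(μ/r₂) = 1.2124 km/s.
Transfer-orbit speed at r₂: v_p = √[μ(2/r₂ − 1/a_t)] = 1.4769 km/s.
Second burn Δv₂ = |v₂ − v_p| = 0.2645 km/s.
Total Δv = Δv₁ + Δv₂ = 0.4659 km/s.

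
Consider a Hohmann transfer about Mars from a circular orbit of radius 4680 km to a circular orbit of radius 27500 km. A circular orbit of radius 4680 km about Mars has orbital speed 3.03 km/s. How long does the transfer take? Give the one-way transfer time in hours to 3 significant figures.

From the circular-orbit relation v² = μ/r at r = 4680 km: μ = v²r = (3.03)² × 4680 = 42966.6 km³/s².
Semi-major axis of the transfer orbit: a_t = (4680 + 27500)/2 = 16090 km.
Half the transfer-orbit period gives t = π√(a_t³/μ) = 30930 s.
Converting: 30930 s ÷ 3600 s/hour = 8.59 hours.

t = 8.59 hours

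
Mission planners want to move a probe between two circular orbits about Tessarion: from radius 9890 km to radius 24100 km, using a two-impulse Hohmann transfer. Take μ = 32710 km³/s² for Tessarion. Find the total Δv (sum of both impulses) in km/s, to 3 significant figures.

Δv = 0.623 km/s

Semi-major axis of the transfer orbit: a_t = (9890 + 24100)/2 = 16995 km.
At r₁ the circular-orbit speed is v₁ = √(μ/r₁) = 1.819 km/s.
On the transfer ellipse at r₁, vis-viva equation gives v_p = √[μ(2/r₁ − 1/a_t)] = 2.166 km/s.
First burn Δv₁ = |v_p − v₁| = 0.3470 km/s.
At r₂, v₂ = √(μ/r₂) = 1.165 km/s.
Transfer-orbit speed at r₂: v_a = √[μ(2/r₂ − 1/a_t)] = 0.8887 km/s.
Second burn Δv₂ = |v₂ − v_a| = 0.2763 km/s.
Δv = Δv₁ + Δv₂ = 0.3470 + 0.2763 = 0.6233 km/s.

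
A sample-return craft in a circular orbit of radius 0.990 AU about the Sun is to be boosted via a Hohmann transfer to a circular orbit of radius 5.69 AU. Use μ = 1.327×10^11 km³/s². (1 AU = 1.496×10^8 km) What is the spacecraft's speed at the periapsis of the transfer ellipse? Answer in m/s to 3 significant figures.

In km: r₁ = 0.990 × 1.496×10^8 = 1.48104×10^8 km; r₂ = 5.69 × 1.496×10^8 = 8.51224×10^8 km.
Transfer-ellipse semi-major axis a_t = (r₁ + r₂)/2 = (1.48104×10^8 + 8.51224×10^8)/2 = 4.99664×10^8 km.
At periapsis, r = 1.48104×10^8 km.
Applying v² = μ(2/r − 1/a_t): v = 39.07 km/s.

v = 39100 m/s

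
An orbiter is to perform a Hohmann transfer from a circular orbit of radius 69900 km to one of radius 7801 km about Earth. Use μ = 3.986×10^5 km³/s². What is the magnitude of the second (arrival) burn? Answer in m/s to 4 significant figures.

Semi-major axis of the transfer orbit: a_t = (69900 + 7801)/2 = 38850.5 km.
Circular speed at r = 7801 km: v_c = √(μ/r) = 7.148 km/s.
Transfer-orbit speed at the same r (vis-viva, a = a_t): v_t = √[μ(2/r − 1/a_t)] = 9.588 km/s.
Δv₂ = |v_t − v_c| = |9.588 − 7.148| = 2.440 km/s.

Δv₂ = 2440 m/s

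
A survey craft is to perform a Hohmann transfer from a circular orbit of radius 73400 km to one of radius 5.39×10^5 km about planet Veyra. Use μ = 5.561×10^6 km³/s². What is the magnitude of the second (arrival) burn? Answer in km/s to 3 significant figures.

Δv₂ = 1.64 km/s

Transfer-ellipse semi-major axis a_t = (r₁ + r₂)/2 = (73400 + 5.390×10^5)/2 = 3.062×10^5 km.
Circular speed at r = 5.390×10^5 km: v_c = √(μ/r) = 3.212 km/s.
Transfer-orbit speed at the same r (vis-viva, a = a_t): v_t = √[μ(2/r − 1/a_t)] = 1.573 km/s.
Δv₂ = |v_t − v_c| = |1.573 − 3.212| = 1.639 km/s.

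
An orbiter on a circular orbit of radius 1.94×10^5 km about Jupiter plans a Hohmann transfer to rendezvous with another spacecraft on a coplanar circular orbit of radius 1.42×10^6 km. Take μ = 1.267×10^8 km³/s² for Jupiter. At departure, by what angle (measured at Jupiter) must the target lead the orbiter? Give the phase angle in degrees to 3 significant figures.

φ = 103°

Transfer-ellipse semi-major axis a_t = (r₁ + r₂)/2 = (1.940×10^5 + 1.420×10^6)/2 = 8.070×10^5 km.
Transfer time t = π√(a_t³/μ) = 2.023×10^5 s.
The target's mean motion on its circular orbit is ω₂ = √(μ/r₂³) = 6.652×10^-6 rad/s.
Angle swept by the target during transfer: ω₂·t = 1.346 rad = 77.12°.
The orbiter traverses 180° on the transfer ellipse, so the target must lead by 180° − 77.12° = 103°.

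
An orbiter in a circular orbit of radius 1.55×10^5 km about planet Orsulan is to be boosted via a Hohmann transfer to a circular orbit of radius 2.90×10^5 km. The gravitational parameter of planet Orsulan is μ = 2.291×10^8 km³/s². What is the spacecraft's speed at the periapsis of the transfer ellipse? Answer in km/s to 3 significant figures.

The Hohmann ellipse has a_t = (r₁ + r₂)/2 = 2.225×10^5 km.
The periapsis of the transfer ellipse is at r = 1.550×10^5 km.
Vis-viva: v = √[μ(2/r − 1/a_t)] = √[2.291×10^8 × (2/1.550×10^5 − 1/2.225×10^5)] = 43.89 km/s.

v = 43.9 km/s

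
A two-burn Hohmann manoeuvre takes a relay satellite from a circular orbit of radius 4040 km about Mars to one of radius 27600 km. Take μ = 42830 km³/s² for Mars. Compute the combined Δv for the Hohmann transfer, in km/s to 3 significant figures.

Δv = 1.66 km/s

Semi-major axis of the transfer orbit: a_t = (4040 + 27600)/2 = 15820 km.
Circular speed at r₁: v₁ = √(μ/r₁) = √(42830/4040) = 3.256 km/s.
On the transfer ellipse at r₁, vis-viva gives v_p = √[μ(2/r₁ − 1/a_t)] = 4.301 km/s.
First burn Δv₁ = |v_p − v₁| = 1.045 km/s.
Circular speed at r₂: v₂ = √(μ/r₂) = 1.2457 km/s.
Transfer-orbit speed at r₂: v_a = √[μ(2/r₂ − 1/a_t)] = 0.62952 km/s.
Second burn Δv₂ = |v₂ − v_a| = 0.6162 km/s.
Total Δv = Δv₁ + Δv₂ = 1.661 km/s.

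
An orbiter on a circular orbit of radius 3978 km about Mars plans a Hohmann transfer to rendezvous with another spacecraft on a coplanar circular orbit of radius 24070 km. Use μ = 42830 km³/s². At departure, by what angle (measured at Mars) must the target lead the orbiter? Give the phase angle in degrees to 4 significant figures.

φ = 99.95°

The Hohmann ellipse has a_t = (r₁ + r₂)/2 = 14024 km.
The half-period of the transfer ellipse is t = π√(a_t³/μ) = 25211 s.
The target's mean motion on its circular orbit is ω₂ = √(μ/r₂³) = 5.5419×10^-5 rad/s.
Angle swept by the target during transfer: ω₂·t = 1.3972 rad = 80.05°.
The orbiter traverses 180° on the transfer ellipse, so the target must lead by 180° − 80.05° = 99.95°.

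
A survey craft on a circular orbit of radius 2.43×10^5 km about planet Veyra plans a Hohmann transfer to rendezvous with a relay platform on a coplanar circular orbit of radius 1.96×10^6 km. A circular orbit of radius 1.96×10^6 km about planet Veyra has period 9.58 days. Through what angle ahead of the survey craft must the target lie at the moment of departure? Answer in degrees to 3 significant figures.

From Kepler's third law T² = 4π²r³/μ at r = 1.96×10^6 km, T = 9.58 days = 9.58 × 86400 s = 8.27712×10^5 s: μ = 4π²r³/T² = 4.33880×10^8 km³/s².
Transfer-ellipse semi-major axis a_t = (r₁ + r₂)/2 = (2.430×10^5 + 1.960×10^6)/2 = 1.1015×10^6 km.
The half-period of the transfer ellipse is t = π√(a_t³/μ) = 1.74358×10^5 s.
The target's mean motion on its circular orbit is ω₂ = √(μ/r₂³) = 7.59103×10^-6 rad/s.
Angle swept by the target during transfer: ω₂·t = 1.32356 rad = 75.83°.
The survey craft traverses 180° on the transfer ellipse, so the target must lead by 180° − 75.83° = 104°.

φ = 104°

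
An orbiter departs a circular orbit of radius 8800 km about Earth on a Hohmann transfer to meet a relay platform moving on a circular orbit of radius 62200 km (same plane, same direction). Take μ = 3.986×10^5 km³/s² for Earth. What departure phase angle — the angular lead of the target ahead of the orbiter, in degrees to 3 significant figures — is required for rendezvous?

φ = 102°

The Hohmann ellipse has a_t = (r₁ + r₂)/2 = 35500 km.
The half-period of the transfer ellipse is t = π√(a_t³/μ) = 33283 s.
Target angular speed ω₂ = √(μ/r₂³) = 4.0699×10^-5 rad/s.
Angle swept by the target during transfer: ω₂·t = 1.3546 rad = 77.61°.
The orbiter traverses 180° on the transfer ellipse, so the target must lead by 180° − 77.61° = 102°.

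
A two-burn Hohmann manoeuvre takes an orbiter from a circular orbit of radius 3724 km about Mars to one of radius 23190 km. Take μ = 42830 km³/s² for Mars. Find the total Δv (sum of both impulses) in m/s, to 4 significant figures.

Δv = 1705 m/s

Transfer-ellipse semi-major axis a_t = (r₁ + r₂)/2 = (3724 + 23190)/2 = 13457 km.
Circular speed at r₁: v₁ = √(μ/r₁) = √(42830/3724) = 3.391 km/s.
Transfer-orbit speed at r₁ (vis-viva): v_p = √[μ(2/r₁ − 1/a_t)] = 4.452 km/s.
First burn Δv₁ = |v_p − v₁| = 1.061 km/s.
Circular speed at r₂: v₂ = √(μ/r₂) = 1.359 km/s.
Transfer-orbit speed at r₂: v_a = √[μ(2/r₂ − 1/a_t)] = 0.7149 km/s.
Second burn Δv₂ = |v₂ − v_a| = 0.6441 km/s.
Total Δv = Δv₁ + Δv₂ = 1.705 km/s.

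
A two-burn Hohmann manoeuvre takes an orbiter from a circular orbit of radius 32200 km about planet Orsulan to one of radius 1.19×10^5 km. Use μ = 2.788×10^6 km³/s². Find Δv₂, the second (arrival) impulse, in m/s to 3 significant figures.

Δv₂ = 1680 m/s

Semi-major axis of the transfer orbit: a_t = (32200 + 1.190×10^5)/2 = 75600 km.
Circular speed at r = 1.190×10^5 km: v_c = √(μ/r) = 4.840 km/s.
Vis-viva on the transfer ellipse at r = 1.190×10^5 km gives v_t = √[μ(2/r − 1/a_t)] = 3.159 km/s.
Δv₂ = |v_t − v_c| = |3.159 − 4.840| = 1.681 km/s.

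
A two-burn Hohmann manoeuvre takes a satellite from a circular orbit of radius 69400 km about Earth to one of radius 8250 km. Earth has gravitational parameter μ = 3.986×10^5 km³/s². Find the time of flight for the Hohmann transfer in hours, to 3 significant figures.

Transfer-ellipse semi-major axis a_t = (r₁ + r₂)/2 = (69400 + 8250)/2 = 38825 km.
Half the transfer-orbit period gives t = π√(a_t³/μ) = 38070 s.
Converting: 38070 s ÷ 3600 s/hour = 10.6 hours.

t = 10.6 hours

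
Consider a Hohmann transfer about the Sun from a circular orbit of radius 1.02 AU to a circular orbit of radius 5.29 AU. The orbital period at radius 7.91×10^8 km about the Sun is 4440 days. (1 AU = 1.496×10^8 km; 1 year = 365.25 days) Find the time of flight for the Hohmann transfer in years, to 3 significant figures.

From Kepler's third law T² = 4π²r³/μ at r = 7.91×10^8 km, T = 4440 days = 4440 × 86400 s = 3.83616×10^8 s: μ = 4π²r³/T² = 1.32769×10^11 km³/s².
In km: r₁ = 1.02 × 1.496×10^8 = 1.52592×10^8 km; r₂ = 5.29 × 1.496×10^8 = 7.91384×10^8 km.
Semi-major axis of the transfer orbit: a_t = (1.52592×10^8 + 7.91384×10^8)/2 = 4.71988×10^8 km.
Half the transfer-orbit period gives t = π√(a_t³/μ) = 8.841×10^7 s.
Converting: 8.841×10^7 s ÷ 3.15576×10^7 s/year (365.25 × 86400) = 2.80 years.

t = 2.80 years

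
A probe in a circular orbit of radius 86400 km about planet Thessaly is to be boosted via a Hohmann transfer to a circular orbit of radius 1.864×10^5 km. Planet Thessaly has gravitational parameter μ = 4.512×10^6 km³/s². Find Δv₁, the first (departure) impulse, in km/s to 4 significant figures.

Δv₁ = 1.221 km/s

The Hohmann ellipse has a_t = (r₁ + r₂)/2 = 1.364×10^5 km.
Circular speed at r = 86400 km: v_c = √(μ/r) = 7.2265 km/s.
Transfer-orbit speed at the same r (vis-viva, a = a_t): v_t = √[μ(2/r − 1/a_t)] = 8.4478 km/s.
Δv₁ = |v_t − v_c| = |8.4478 − 7.2265| = 1.221 km/s.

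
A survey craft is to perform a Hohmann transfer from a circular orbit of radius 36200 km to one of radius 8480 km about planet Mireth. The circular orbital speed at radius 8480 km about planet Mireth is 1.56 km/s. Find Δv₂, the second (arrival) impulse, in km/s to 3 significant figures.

Δv₂ = 0.426 km/s

From the circular-orbit relation v² = μ/r at r = 8480 km: μ = v²r = (1.56)² × 8480 = 20636.9 km³/s².
Semi-major axis of the transfer orbit: a_t = (36200 + 8480)/2 = 22340 km.
Circular speed at r = 8480 km: v_c = √(μ/r) = 1.5600 km/s.
Vis-viva on the transfer ellipse at r = 8480 km gives v_t = √[μ(2/r − 1/a_t)] = 1.9858 km/s.
Δv₂ = |v_t − v_c| = |1.9858 − 1.5600| = 0.4258 km/s.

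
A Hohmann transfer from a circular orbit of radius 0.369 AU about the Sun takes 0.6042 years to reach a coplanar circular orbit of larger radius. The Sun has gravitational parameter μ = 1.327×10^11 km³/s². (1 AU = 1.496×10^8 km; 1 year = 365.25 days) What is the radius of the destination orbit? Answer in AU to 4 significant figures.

r₂ = 1.900 AU

In km: r₁ = 0.369 × 1.496×10^8 = 5.52024×10^7 km.
Transfer time t = 0.6042 years × 365.25 × 86400 s = 1.906710192×10^7 s, and t = π√(a_t³/μ).
So a_t = (μ t²/π²)^(1/3) = (1.327×10^11 × (1.906710192×10^7)² / π²)^(1/3) = 1.6971×10^8 km.
Since a_t = (r₁ + r₂)/2, r₂ = 2a_t − r₁ = 2×1.6971×10^8 − 5.52024×10^7 = 2.842176×10^8 km.
In AU: r₂ = 2.842176×10^8 / 1.496×10^8 = 1.900 AU.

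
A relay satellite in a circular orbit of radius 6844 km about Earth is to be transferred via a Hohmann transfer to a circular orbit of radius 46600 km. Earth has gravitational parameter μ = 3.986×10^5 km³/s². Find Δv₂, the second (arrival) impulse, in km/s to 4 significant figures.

Semi-major axis of the transfer orbit: a_t = (6844 + 46600)/2 = 26722 km.
On the circular orbit at r = 46600 km, v_c = √(μ/r) = 2.925 km/s.
Transfer-orbit speed at the same r (vis-viva, a = a_t): v_t = √[μ(2/r − 1/a_t)] = 1.480 km/s.
Δv₂ = |v_t − v_c| = |1.480 − 2.925| = 1.445 km/s.

Δv₂ = 1.445 km/s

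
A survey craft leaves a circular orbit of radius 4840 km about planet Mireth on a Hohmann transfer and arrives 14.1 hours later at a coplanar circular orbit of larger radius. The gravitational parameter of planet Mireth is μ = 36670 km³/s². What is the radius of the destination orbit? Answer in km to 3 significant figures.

Transfer time t = 14.1 hours = 50760 s, and t = π√(a_t³/μ).
So a_t = (μ t²/π²)^(1/3) = (36670 × (50760)² / π²)^(1/3) = 21233 km.
Since a_t = (r₁ + r₂)/2, r₂ = 2a_t − r₁ = 2×21233 − 4840 = 37626 km.

r₂ = 37600 km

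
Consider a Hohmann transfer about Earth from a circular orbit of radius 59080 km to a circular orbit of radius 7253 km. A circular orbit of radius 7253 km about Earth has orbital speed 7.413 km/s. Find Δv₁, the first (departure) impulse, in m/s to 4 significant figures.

From the circular-orbit relation v² = μ/r at r = 7253 km: μ = v²r = (7.413)² × 7253 = 3.98571×10^5 km³/s².
The Hohmann ellipse has a_t = (r₁ + r₂)/2 = 33166.5 km.
On the circular orbit at r = 59080 km, v_c = √(μ/r) = 2.5974 km/s.
Transfer-orbit speed at the same r (vis-viva, a = a_t): v_t = √[μ(2/r − 1/a_t)] = 1.2146 km/s.
Δv₁ = |v_t − v_c| = |1.2146 − 2.5974| = 1.383 km/s.

Δv₁ = 1383 m/s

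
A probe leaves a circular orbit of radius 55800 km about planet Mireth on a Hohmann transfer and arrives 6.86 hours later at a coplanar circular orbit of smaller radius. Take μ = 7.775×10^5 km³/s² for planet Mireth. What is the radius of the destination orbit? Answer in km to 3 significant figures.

r₂ = 16900 km

Transfer time t = 6.86 hours = 24696 s, and t = π√(a_t³/μ).
So a_t = (μ t²/π²)^(1/3) = (7.775×10^5 × (24696)² / π²)^(1/3) = 36354 km.
Since a_t = (r₁ + r₂)/2, r₂ = 2a_t − r₁ = 2×36354 − 55800 = 16908 km.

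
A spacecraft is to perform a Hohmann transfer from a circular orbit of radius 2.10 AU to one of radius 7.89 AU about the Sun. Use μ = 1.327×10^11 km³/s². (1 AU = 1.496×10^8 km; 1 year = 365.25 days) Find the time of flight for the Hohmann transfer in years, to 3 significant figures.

In km: r₁ = 2.10 × 1.496×10^8 = 3.1416×10^8 km; r₂ = 7.89 × 1.496×10^8 = 1.180344×10^9 km.
Semi-major axis of the transfer orbit: a_t = (3.1416×10^8 + 1.180344×10^9)/2 = 7.47252×10^8 km.
Transfer time t = π√(a_t³/μ) = π√((7.47252×10^8)³ / 1.327×10^11) = 1.762×10^8 s.
Converting: 1.762×10^8 s ÷ 3.15576×10^7 s/year (365.25 × 86400) = 5.58 years.

t = 5.58 years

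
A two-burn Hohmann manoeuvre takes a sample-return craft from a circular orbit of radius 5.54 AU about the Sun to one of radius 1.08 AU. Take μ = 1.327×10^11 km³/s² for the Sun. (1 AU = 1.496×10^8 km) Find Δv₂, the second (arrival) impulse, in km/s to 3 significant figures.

Δv₂ = 8.42 km/s

In km: r₁ = 5.54 × 1.496×10^8 = 8.28784×10^8 km; r₂ = 1.08 × 1.496×10^8 = 1.61568×10^8 km.
Semi-major axis of the transfer orbit: a_t = (8.28784×10^8 + 1.61568×10^8)/2 = 4.95176×10^8 km.
On the circular orbit at r = 1.61568×10^8 km, v_c = √(μ/r) = 28.6588 km/s.
Vis-viva on the transfer ellipse at r = 1.61568×10^8 km gives v_t = √[μ(2/r − 1/a_t)] = 37.0765 km/s.
Δv₂ = |v_t − v_c| = |37.0765 − 28.6588| = 8.418 km/s.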